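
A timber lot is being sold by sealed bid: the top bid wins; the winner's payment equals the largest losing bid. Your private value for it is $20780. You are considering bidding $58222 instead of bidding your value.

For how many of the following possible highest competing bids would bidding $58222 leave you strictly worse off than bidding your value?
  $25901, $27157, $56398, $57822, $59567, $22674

The deviation hurts exactly when the highest competing bid lies strictly between $20780 and $58222 — overbidding then wins at a price above your value.
$25901: inside the interval → strictly worse (loss $5121).
$27157: inside the interval → strictly worse (loss $6377).
$56398: inside the interval → strictly worse (loss $35618).
$57822: inside the interval → strictly worse (loss $37042).
$59567: above both → same outcome either way.
$22674: inside the interval → strictly worse (loss $1894).
Count: 5.

5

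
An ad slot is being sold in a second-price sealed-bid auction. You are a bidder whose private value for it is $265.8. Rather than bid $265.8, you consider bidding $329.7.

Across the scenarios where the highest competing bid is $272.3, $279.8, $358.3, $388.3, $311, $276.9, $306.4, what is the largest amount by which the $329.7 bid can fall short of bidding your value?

$272.3: truthful gives $0, deviation gives −$6.5 → loss $6.5.
$279.8: truthful gives $0, deviation gives −$14 → loss $14.
$358.3: same outcome either way → loss $0.
$388.3: same outcome either way → loss $0.
$311: truthful gives $0, deviation gives −$45.2 → loss $45.2.
$276.9: truthful gives $0, deviation gives −$11.1 → loss $11.1.
$306.4: truthful gives $0, deviation gives −$40.6 → loss $40.6.
Maximum loss: $45.2.

$45.2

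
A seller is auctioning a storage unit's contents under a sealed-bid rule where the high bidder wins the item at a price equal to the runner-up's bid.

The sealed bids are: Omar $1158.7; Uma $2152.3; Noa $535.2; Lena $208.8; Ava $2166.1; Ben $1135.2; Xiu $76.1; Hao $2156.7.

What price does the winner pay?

$2156.7

Highest bid: Ava at $2166.1, so Ava wins.
Second-highest bid: Hao at $2156.7 — that is the price the winner pays.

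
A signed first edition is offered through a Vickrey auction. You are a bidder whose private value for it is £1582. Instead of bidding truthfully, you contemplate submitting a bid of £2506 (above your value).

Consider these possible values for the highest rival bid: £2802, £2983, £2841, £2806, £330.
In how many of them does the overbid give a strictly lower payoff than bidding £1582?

The deviation hurts exactly when the highest competing bid lies strictly between £1582 and £2506 — overbidding then wins at a price above your value.
£2802: above both → same outcome either way.
£2983: above both → same outcome either way.
£2841: above both → same outcome either way.
£2806: above both → same outcome either way.
£330: below both → same outcome either way.
Count: 0.

0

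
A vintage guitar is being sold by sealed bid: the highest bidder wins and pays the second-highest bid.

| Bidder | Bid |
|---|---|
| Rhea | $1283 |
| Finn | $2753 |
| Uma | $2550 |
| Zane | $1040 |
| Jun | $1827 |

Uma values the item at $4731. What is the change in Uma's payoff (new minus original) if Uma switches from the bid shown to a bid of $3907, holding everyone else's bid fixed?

$1978

The highest bid among the other bidders is $2753; Uma's bid doesn't change that.
Original bid $2550: Uma is not highest (top rival bid is $2753); payoff $0.
Alternative bid $3907: Uma is highest, pays the top rival bid $2753; payoff $4731 − $2753 = $1978.
Change in payoff = $1978 − ($0) = $1978.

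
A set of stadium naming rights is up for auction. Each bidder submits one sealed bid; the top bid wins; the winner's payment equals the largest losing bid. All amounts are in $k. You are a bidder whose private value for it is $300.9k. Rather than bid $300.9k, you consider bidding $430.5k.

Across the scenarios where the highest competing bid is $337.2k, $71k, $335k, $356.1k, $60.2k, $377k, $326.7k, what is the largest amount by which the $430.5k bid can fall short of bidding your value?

$76.1k

$337.2k: truthful gives $0k, deviation gives −$36.3k → loss $36.3k.
$71k: same outcome either way → loss $0k.
$335k: truthful gives $0k, deviation gives −$34.1k → loss $34.1k.
$356.1k: truthful gives $0k, deviation gives −$55.2k → loss $55.2k.
$60.2k: same outcome either way → loss $0k.
$377k: truthful gives $0k, deviation gives −$76.1k → loss $76.1k.
$326.7k: truthful gives $0k, deviation gives −$25.8k → loss $25.8k.
Maximum loss: $76.1k.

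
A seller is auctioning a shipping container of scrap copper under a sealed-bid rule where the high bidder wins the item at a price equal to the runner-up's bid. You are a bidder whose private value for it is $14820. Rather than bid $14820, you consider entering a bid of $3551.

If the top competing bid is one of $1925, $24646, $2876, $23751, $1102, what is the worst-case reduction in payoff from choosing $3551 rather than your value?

$0

$1925: same outcome either way → loss $0.
$24646: same outcome either way → loss $0.
$2876: same outcome either way → loss $0.
$23751: same outcome either way → loss $0.
$1102: same outcome either way → loss $0.
Maximum loss: $0.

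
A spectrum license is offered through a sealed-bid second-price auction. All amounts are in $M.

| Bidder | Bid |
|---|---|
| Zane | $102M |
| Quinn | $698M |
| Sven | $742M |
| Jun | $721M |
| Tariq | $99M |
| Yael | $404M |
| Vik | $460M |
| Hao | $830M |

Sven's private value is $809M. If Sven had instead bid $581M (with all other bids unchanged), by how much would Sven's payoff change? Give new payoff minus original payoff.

$0M

The highest bid among the other bidders is $830M; Sven's bid doesn't change that.
Original bid $742M: Sven is not highest (top rival bid is $830M); payoff $0M.
Alternative bid $581M: Sven is not highest (top rival bid is $830M); payoff $0M.
Change in payoff = $0M − ($0M) = $0M.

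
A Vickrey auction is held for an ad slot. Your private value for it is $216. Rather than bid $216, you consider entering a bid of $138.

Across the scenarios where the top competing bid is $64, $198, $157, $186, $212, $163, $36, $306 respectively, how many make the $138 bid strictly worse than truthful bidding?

The deviation hurts exactly when the highest competing bid lies strictly between $138 and $216 — underbidding then forfeits a profitable win.
$64: below both → same outcome either way.
$198: inside the interval → strictly worse (loss $18).
$157: inside the interval → strictly worse (loss $59).
$186: inside the interval → strictly worse (loss $30).
$212: inside the interval → strictly worse (loss $4).
$163: inside the interval → strictly worse (loss $53).
$36: below both → same outcome either way.
$306: above both → same outcome either way.
Count: 5.

5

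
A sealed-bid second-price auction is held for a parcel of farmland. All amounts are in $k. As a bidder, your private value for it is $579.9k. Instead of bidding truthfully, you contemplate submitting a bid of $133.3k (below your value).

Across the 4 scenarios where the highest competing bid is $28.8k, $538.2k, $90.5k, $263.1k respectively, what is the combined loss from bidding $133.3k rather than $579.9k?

$358.5k

The deviation costs you only when the competing bid falls strictly between $133.3k and $579.9k; elsewhere both bids give the same outcome.
$28.8k: outcomes coincide → loss $0k.
$538.2k: truthful payoff $41.7k, deviation payoff $0k → loss $41.7k.
$90.5k: outcomes coincide → loss $0k.
$263.1k: truthful payoff $316.8k, deviation payoff $0k → loss $316.8k.
Total loss = $41.7k + $316.8k = $358.5k.
Because the price is fixed by the runner-up's bid, deviating from your value can only change a good outcome into a bad one — never the reverse.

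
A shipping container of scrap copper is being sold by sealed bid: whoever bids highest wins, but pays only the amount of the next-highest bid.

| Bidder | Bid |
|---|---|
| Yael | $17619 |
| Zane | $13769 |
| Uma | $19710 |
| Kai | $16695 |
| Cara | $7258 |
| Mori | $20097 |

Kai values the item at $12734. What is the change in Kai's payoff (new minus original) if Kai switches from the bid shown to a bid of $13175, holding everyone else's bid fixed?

$0

The highest bid among the other bidders is $20097; Kai's bid doesn't change that.
Original bid $16695: Kai is not highest (top rival bid is $20097); payoff $0.
Alternative bid $13175: Kai is not highest (top rival bid is $20097); payoff $0.
Change in payoff = $0 − ($0) = $0.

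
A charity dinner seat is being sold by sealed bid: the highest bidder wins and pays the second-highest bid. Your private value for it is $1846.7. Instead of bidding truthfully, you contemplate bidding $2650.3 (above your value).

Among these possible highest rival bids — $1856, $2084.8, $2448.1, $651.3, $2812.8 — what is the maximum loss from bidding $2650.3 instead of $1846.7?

$601.4

$1856: truthful gives $0, deviation gives −$9.3 → loss $9.3.
$2084.8: truthful gives $0, deviation gives −$238.1 → loss $238.1.
$2448.1: truthful gives $0, deviation gives −$601.4 → loss $601.4.
$651.3: same outcome either way → loss $0.
$2812.8: same outcome either way → loss $0.
Maximum loss: $601.4.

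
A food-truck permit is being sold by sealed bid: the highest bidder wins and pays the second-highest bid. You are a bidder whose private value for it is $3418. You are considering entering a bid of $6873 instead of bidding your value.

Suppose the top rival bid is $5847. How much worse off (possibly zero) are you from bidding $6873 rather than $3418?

$2429

Bidding your value $3418: you lose (since $3418 < $5847). Payoff $0.
Bidding $6873: you win and pay $5847. Payoff $3418 − $5847 = −$2429.
The competing bid $5847 lies between your value and your inflated bid, so overbidding wins an item priced above your value.
Loss from deviating = $0 − (−$2429) = $2429.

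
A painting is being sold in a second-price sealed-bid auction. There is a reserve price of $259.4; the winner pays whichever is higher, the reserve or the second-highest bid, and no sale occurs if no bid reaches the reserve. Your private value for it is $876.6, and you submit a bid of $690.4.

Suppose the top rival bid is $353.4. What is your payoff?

Your bid $690.4 is the highest and exceeds the reserve.
Price = max(second-highest bid, reserve) = max($353.4, $259.4) = $353.4.
Payoff = $876.6 − $353.4 = $523.2.

$523.2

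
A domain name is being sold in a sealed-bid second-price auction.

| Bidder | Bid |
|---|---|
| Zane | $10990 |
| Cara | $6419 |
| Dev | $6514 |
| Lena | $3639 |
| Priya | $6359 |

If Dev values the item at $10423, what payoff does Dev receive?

$0

Highest bid: Zane at $10990, so Zane wins.
Second-highest bid: Dev at $6514 — that is the price the winner pays.
Dev did not win, so Dev pays nothing and receives nothing: payoff $0.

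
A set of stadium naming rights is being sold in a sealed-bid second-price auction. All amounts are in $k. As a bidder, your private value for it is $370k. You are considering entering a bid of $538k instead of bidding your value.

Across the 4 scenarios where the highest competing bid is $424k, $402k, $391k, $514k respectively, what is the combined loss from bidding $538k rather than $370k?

The deviation costs you only when the competing bid falls strictly between $370k and $538k; elsewhere both bids give the same outcome.
$424k: truthful payoff $0k, deviation payoff −$54k → loss $54k.
$402k: truthful payoff $0k, deviation payoff −$32k → loss $32k.
$391k: truthful payoff $0k, deviation payoff −$21k → loss $21k.
$514k: truthful payoff $0k, deviation payoff −$144k → loss $144k.
Total loss = $54k + $32k + $21k + $144k = $251k.
Truthful bidding weakly dominates here: raising your bid can only win items priced above your value, and lowering it can only forfeit items priced below.

$251k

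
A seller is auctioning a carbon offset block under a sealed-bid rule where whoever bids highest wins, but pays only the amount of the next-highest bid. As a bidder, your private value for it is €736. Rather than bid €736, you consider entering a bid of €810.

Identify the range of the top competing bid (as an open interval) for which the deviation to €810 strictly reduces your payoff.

If the competing bid is below €736, both bids win at the same price — no difference.
If it is above €810, both bids lose — no difference.
If it lies strictly between €736 and €810, bidding your value loses (payoff 0) while bidding €810 wins at a price above your value (payoff negative).
So the deviation strictly hurts on the open interval (€736, €810).

(€736, €810)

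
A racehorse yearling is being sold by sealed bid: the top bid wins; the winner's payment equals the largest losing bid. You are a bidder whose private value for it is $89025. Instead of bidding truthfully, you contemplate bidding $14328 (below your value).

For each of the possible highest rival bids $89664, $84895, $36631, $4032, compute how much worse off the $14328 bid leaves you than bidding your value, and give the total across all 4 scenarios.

The deviation costs you only when the competing bid falls strictly between $14328 and $89025; elsewhere both bids give the same outcome.
$89664: outcomes coincide → loss $0.
$84895: truthful payoff $4130, deviation payoff $0 → loss $4130.
$36631: truthful payoff $52394, deviation payoff $0 → loss $52394.
$4032: outcomes coincide → loss $0.
Total loss = $4130 + $52394 = $56524.

$56524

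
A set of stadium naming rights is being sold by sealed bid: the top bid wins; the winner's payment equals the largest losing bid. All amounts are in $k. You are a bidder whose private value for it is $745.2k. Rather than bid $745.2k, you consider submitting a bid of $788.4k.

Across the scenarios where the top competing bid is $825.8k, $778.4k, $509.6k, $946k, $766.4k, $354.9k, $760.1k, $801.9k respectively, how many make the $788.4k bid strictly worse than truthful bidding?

The deviation hurts exactly when the highest competing bid lies strictly between $745.2k and $788.4k — overbidding then wins at a price above your value.
$825.8k: above both → same outcome either way.
$778.4k: inside the interval → strictly worse (loss $33.2k).
$509.6k: below both → same outcome either way.
$946k: above both → same outcome either way.
$766.4k: inside the interval → strictly worse (loss $21.2k).
$354.9k: below both → same outcome either way.
$760.1k: inside the interval → strictly worse (loss $14.9k).
$801.9k: above both → same outcome either way.
Count: 3.

3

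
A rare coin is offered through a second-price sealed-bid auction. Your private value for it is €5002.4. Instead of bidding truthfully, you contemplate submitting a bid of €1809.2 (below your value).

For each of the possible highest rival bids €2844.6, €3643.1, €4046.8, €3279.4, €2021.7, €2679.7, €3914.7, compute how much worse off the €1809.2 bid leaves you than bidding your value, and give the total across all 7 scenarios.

€12586.8

The deviation costs you only when the competing bid falls strictly between €1809.2 and €5002.4; elsewhere both bids give the same outcome.
€2844.6: truthful payoff €2157.8, deviation payoff €0 → loss €2157.8.
€3643.1: truthful payoff €1359.3, deviation payoff €0 → loss €1359.3.
€4046.8: truthful payoff €955.6, deviation payoff €0 → loss €955.6.
€3279.4: truthful payoff €1723, deviation payoff €0 → loss €1723.
€2021.7: truthful payoff €2980.7, deviation payoff €0 → loss €2980.7.
€2679.7: truthful payoff €2322.7, deviation payoff €0 → loss €2322.7.
€3914.7: truthful payoff €1087.7, deviation payoff €0 → loss €1087.7.
Total loss = €2157.8 + €1359.3 + €955.6 + €1723 + €2980.7 + €2322.7 + €1087.7 = €12586.8.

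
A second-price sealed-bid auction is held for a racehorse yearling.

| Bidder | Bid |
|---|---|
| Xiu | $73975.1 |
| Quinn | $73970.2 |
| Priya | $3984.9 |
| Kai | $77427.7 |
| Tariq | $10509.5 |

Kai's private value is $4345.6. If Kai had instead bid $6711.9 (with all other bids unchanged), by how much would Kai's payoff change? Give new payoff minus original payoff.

$69629.5

The highest bid among the other bidders is $73975.1; Kai's bid doesn't change that.
Original bid $77427.7: Kai is highest, pays the top rival bid $73975.1; payoff $4345.6 − $73975.1 = −$69629.5.
Alternative bid $6711.9: Kai is not highest (top rival bid is $73975.1); payoff $0.
Change in payoff = $0 − (−$69629.5) = $69629.5.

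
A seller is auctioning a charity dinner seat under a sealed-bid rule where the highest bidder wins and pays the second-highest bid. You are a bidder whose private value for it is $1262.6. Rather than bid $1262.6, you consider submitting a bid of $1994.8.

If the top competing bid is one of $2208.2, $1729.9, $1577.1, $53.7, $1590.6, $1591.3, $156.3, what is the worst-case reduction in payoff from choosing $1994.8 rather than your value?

$2208.2: same outcome either way → loss $0.
$1729.9: truthful gives $0, deviation gives −$467.3 → loss $467.3.
$1577.1: truthful gives $0, deviation gives −$314.5 → loss $314.5.
$53.7: same outcome either way → loss $0.
$1590.6: truthful gives $0, deviation gives −$328 → loss $328.
$1591.3: truthful gives $0, deviation gives −$328.7 → loss $328.7.
$156.3: same outcome either way → loss $0.
Maximum loss: $467.3.

$467.3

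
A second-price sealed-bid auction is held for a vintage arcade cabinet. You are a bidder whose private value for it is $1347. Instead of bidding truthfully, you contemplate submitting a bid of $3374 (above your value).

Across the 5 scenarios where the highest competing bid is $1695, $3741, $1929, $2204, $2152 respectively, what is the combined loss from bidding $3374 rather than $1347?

$2592

The deviation costs you only when the competing bid falls strictly between $1347 and $3374; elsewhere both bids give the same outcome.
$1695: truthful payoff $0, deviation payoff −$348 → loss $348.
$3741: outcomes coincide → loss $0.
$1929: truthful payoff $0, deviation payoff −$582 → loss $582.
$2204: truthful payoff $0, deviation payoff −$857 → loss $857.
$2152: truthful payoff $0, deviation payoff −$805 → loss $805.
Total loss = $348 + $582 + $857 + $805 = $2592.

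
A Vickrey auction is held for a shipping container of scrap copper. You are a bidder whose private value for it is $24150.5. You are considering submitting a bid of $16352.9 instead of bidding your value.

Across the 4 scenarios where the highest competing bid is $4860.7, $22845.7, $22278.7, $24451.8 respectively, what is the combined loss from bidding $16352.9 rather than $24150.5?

$3176.6

The deviation costs you only when the competing bid falls strictly between $16352.9 and $24150.5; elsewhere both bids give the same outcome.
$4860.7: outcomes coincide → loss $0.
$22845.7: truthful payoff $1304.8, deviation payoff $0 → loss $1304.8.
$22278.7: truthful payoff $1871.8, deviation payoff $0 → loss $1871.8.
$24451.8: outcomes coincide → loss $0.
Total loss = $1304.8 + $1871.8 = $3176.6.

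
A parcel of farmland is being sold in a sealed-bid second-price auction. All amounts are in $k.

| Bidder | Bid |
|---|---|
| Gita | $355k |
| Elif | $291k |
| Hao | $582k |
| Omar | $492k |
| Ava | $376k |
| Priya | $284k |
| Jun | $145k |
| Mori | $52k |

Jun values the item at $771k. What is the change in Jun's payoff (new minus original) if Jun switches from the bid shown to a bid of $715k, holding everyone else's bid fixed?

The highest bid among the other bidders is $582k; Jun's bid doesn't change that.
Original bid $145k: Jun is not highest (top rival bid is $582k); payoff $0k.
Alternative bid $715k: Jun is highest, pays the top rival bid $582k; payoff $771k − $582k = $189k.
Change in payoff = $189k − ($0k) = $189k.

$189k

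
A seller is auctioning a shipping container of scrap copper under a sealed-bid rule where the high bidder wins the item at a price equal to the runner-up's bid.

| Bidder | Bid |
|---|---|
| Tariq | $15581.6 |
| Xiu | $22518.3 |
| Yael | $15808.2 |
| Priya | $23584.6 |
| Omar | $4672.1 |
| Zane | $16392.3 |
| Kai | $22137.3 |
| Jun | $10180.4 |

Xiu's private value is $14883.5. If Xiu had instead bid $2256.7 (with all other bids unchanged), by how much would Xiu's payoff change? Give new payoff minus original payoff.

$0

The highest bid among the other bidders is $23584.6; Xiu's bid doesn't change that.
Original bid $22518.3: Xiu is not highest (top rival bid is $23584.6); payoff $0.
Alternative bid $2256.7: Xiu is not highest (top rival bid is $23584.6); payoff $0.
Change in payoff = $0 − ($0) = $0.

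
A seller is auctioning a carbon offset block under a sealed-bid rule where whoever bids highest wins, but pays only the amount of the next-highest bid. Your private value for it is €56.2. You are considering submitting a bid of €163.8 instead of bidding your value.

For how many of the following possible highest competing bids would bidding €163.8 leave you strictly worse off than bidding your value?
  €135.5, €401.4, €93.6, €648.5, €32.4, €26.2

2

The deviation hurts exactly when the highest competing bid lies strictly between €56.2 and €163.8 — overbidding then wins at a price above your value.
€135.5: inside the interval → strictly worse (loss €79.3).
€401.4: above both → same outcome either way.
€93.6: inside the interval → strictly worse (loss €37.4).
€648.5: above both → same outcome either way.
€32.4: below both → same outcome either way.
€26.2: below both → same outcome either way.
Count: 2.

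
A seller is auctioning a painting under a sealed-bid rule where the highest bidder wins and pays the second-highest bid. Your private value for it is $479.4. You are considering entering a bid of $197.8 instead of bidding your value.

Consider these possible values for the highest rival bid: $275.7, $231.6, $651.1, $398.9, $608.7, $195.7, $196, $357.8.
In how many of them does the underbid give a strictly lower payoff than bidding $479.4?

The deviation hurts exactly when the highest competing bid lies strictly between $197.8 and $479.4 — underbidding then forfeits a profitable win.
$275.7: inside the interval → strictly worse (loss $203.7).
$231.6: inside the interval → strictly worse (loss $247.8).
$651.1: above both → same outcome either way.
$398.9: inside the interval → strictly worse (loss $80.5).
$608.7: above both → same outcome either way.
$195.7: below both → same outcome either way.
$196: below both → same outcome either way.
$357.8: inside the interval → strictly worse (loss $121.6).
Count: 4.

4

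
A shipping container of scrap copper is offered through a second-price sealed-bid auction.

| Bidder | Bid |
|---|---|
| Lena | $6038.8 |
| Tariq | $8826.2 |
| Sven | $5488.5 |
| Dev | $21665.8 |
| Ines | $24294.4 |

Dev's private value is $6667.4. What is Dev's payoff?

Highest bid: Ines at $24294.4, so Ines wins.
Second-highest bid: Dev at $21665.8 — that is the price the winner pays.
Dev did not win, so Dev pays nothing and receives nothing: payoff $0.

$0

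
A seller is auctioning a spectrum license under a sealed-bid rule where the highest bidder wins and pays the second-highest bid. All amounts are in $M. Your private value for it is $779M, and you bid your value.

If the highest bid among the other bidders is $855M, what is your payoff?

Your bid $779M is below the highest competing bid $855M, so you lose.
A losing bidder pays nothing and receives nothing: payoff = $0M.

$0M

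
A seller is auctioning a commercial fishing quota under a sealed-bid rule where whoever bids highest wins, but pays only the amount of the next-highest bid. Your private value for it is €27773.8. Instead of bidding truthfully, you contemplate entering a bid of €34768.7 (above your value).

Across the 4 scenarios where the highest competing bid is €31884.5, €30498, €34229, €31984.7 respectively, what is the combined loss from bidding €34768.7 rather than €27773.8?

The deviation costs you only when the competing bid falls strictly between €27773.8 and €34768.7; elsewhere both bids give the same outcome.
€31884.5: truthful payoff €0, deviation payoff −€4110.7 → loss €4110.7.
€30498: truthful payoff €0, deviation payoff −€2724.2 → loss €2724.2.
€34229: truthful payoff €0, deviation payoff −€6455.2 → loss €6455.2.
€31984.7: truthful payoff €0, deviation payoff −€4210.9 → loss €4210.9.
Total loss = €4110.7 + €2724.2 + €6455.2 + €4210.9 = €17501.
Truthful bidding weakly dominates here: raising your bid can only win items priced above your value, and lowering it can only forfeit items priced below.

€17501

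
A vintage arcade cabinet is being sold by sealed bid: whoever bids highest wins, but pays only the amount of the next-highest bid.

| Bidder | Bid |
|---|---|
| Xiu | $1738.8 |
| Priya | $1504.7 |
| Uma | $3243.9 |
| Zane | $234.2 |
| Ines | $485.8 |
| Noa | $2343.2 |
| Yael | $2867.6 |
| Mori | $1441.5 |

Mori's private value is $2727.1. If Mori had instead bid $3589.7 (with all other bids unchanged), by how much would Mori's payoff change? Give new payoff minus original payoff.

−$516.8

The highest bid among the other bidders is $3243.9; Mori's bid doesn't change that.
Original bid $1441.5: Mori is not highest (top rival bid is $3243.9); payoff $0.
Alternative bid $3589.7: Mori is highest, pays the top rival bid $3243.9; payoff $2727.1 − $3243.9 = −$516.8.
Change in payoff = −$516.8 − ($0) = −$516.8.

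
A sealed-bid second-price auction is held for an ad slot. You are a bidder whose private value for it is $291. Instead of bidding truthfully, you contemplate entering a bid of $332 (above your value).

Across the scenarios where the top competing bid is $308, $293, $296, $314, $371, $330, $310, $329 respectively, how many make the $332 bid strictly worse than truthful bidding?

7

The deviation hurts exactly when the highest competing bid lies strictly between $291 and $332 — overbidding then wins at a price above your value.
$308: inside the interval → strictly worse (loss $17).
$293: inside the interval → strictly worse (loss $2).
$296: inside the interval → strictly worse (loss $5).
$314: inside the interval → strictly worse (loss $23).
$371: above both → same outcome either way.
$330: inside the interval → strictly worse (loss $39).
$310: inside the interval → strictly worse (loss $19).
$329: inside the interval → strictly worse (loss $38).
Count: 7.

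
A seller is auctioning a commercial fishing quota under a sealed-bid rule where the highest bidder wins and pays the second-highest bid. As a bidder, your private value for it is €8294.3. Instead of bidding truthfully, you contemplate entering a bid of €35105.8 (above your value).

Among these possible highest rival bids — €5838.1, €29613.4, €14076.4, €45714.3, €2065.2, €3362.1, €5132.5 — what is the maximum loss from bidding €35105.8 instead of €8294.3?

€21319.1

€5838.1: same outcome either way → loss €0.
€29613.4: truthful gives €0, deviation gives −€21319.1 → loss €21319.1.
€14076.4: truthful gives €0, deviation gives −€5782.1 → loss €5782.1.
€45714.3: same outcome either way → loss €0.
€2065.2: same outcome either way → loss €0.
€3362.1: same outcome either way → loss €0.
€5132.5: same outcome either way → loss €0.
Maximum loss: €21319.1.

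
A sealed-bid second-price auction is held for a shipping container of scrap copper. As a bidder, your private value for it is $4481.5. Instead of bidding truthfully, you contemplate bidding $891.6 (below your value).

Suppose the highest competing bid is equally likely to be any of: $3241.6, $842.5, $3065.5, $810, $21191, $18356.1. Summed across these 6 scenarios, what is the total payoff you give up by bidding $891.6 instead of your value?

The deviation costs you only when the competing bid falls strictly between $891.6 and $4481.5; elsewhere both bids give the same outcome.
$3241.6: truthful payoff $1239.9, deviation payoff $0 → loss $1239.9.
$842.5: outcomes coincide → loss $0.
$3065.5: truthful payoff $1416, deviation payoff $0 → loss $1416.
$810: outcomes coincide → loss $0.
$21191: outcomes coincide → loss $0.
$18356.1: outcomes coincide → loss $0.
Total loss = $1239.9 + $1416 = $2655.9.

$2655.9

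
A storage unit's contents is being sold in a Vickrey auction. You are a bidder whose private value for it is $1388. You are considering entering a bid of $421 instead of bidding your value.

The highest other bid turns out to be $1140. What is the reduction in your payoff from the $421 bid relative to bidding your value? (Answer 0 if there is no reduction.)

$248

Bidding your value $1388: you win (since $1388 > $1140) and pay $1140. Payoff $248.
Bidding $421: you lose. Payoff $0.
The competing bid $1140 lies between your shaded bid and your value, so underbidding forfeits an item you could have won at a profitable price.
Loss from deviating = $248 − ($0) = $248.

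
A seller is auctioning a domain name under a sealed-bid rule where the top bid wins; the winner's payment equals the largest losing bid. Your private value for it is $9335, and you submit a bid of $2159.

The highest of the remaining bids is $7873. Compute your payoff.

Your bid $2159 is below the highest competing bid $7873, so you lose.
A losing bidder pays nothing and receives nothing: payoff = $0.

$0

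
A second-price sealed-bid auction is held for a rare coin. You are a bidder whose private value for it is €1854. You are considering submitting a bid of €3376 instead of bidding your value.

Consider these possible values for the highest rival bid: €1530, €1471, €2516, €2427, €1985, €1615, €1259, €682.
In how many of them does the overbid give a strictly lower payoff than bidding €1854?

3

The deviation hurts exactly when the highest competing bid lies strictly between €1854 and €3376 — overbidding then wins at a price above your value.
€1530: below both → same outcome either way.
€1471: below both → same outcome either way.
€2516: inside the interval → strictly worse (loss €662).
€2427: inside the interval → strictly worse (loss €573).
€1985: inside the interval → strictly worse (loss €131).
€1615: below both → same outcome either way.
€1259: below both → same outcome either way.
€682: below both → same outcome either way.
Count: 3.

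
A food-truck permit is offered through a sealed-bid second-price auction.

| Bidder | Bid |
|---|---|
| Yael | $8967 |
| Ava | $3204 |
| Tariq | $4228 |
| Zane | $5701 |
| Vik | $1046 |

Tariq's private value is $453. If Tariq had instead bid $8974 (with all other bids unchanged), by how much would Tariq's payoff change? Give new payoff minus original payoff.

The highest bid among the other bidders is $8967; Tariq's bid doesn't change that.
Original bid $4228: Tariq is not highest (top rival bid is $8967); payoff $0.
Alternative bid $8974: Tariq is highest, pays the top rival bid $8967; payoff $453 − $8967 = −$8514.
Change in payoff = −$8514 − ($0) = −$8514.

−$8514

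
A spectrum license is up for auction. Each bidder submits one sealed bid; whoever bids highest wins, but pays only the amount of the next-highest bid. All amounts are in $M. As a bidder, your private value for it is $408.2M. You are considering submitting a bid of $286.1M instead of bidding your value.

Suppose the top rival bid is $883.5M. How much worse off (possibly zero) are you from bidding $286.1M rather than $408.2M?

Bidding your value $408.2M: you lose (since $408.2M < $883.5M). Payoff $0M.
Bidding $286.1M: you lose. Payoff $0M.
Difference = $0M − $0M = $0M; both bids lead to the same outcome because the competing bid is above both your value and your alternative bid.
In a second-price auction your bid sets only whether you win, not what you pay, so bidding your true value is weakly dominant.

$0M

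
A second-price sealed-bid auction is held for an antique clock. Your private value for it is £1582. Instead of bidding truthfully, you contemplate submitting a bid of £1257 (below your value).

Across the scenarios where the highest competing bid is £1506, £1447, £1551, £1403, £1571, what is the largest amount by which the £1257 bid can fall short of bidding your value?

£179

£1506: truthful gives £76, deviation gives £0 → loss £76.
£1447: truthful gives £135, deviation gives £0 → loss £135.
£1551: truthful gives £31, deviation gives £0 → loss £31.
£1403: truthful gives £179, deviation gives £0 → loss £179.
£1571: truthful gives £11, deviation gives £0 → loss £11.
Maximum loss: £179.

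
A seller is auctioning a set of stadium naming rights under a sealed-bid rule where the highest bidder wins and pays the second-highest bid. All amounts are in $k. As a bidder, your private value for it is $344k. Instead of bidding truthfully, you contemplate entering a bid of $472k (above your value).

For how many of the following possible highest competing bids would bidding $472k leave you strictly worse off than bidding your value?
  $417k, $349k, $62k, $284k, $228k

The deviation hurts exactly when the highest competing bid lies strictly between $344k and $472k — overbidding then wins at a price above your value.
$417k: inside the interval → strictly worse (loss $73k).
$349k: inside the interval → strictly worse (loss $5k).
$62k: below both → same outcome either way.
$284k: below both → same outcome either way.
$228k: below both → same outcome either way.
Count: 2.

2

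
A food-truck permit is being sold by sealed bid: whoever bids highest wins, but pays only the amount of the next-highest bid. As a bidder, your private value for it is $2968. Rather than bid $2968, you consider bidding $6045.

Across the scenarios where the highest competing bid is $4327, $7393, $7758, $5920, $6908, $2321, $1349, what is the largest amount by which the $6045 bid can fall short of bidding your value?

$2952

$4327: truthful gives $0, deviation gives −$1359 → loss $1359.
$7393: same outcome either way → loss $0.
$7758: same outcome either way → loss $0.
$5920: truthful gives $0, deviation gives −$2952 → loss $2952.
$6908: same outcome either way → loss $0.
$2321: same outcome either way → loss $0.
$1349: same outcome either way → loss $0.
Maximum loss: $2952.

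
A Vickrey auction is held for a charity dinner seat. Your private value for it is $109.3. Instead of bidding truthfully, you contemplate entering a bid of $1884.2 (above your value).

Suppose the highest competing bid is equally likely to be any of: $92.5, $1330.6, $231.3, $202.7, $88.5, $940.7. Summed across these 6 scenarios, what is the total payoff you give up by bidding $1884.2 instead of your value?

The deviation costs you only when the competing bid falls strictly between $109.3 and $1884.2; elsewhere both bids give the same outcome.
$92.5: outcomes coincide → loss $0.
$1330.6: truthful payoff $0, deviation payoff −$1221.3 → loss $1221.3.
$231.3: truthful payoff $0, deviation payoff −$122 → loss $122.
$202.7: truthful payoff $0, deviation payoff −$93.4 → loss $93.4.
$88.5: outcomes coincide → loss $0.
$940.7: truthful payoff $0, deviation payoff −$831.4 → loss $831.4.
Total loss = $1221.3 + $122 + $93.4 + $831.4 = $2268.1.

$2268.1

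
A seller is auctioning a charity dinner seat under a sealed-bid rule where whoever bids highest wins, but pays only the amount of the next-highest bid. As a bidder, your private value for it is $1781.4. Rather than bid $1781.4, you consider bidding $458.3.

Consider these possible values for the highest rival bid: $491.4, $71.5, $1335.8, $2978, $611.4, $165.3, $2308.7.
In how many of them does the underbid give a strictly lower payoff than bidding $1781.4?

The deviation hurts exactly when the highest competing bid lies strictly between $458.3 and $1781.4 — underbidding then forfeits a profitable win.
$491.4: inside the interval → strictly worse (loss $1290).
$71.5: below both → same outcome either way.
$1335.8: inside the interval → strictly worse (loss $445.6).
$2978: above both → same outcome either way.
$611.4: inside the interval → strictly worse (loss $1170).
$165.3: below both → same outcome either way.
$2308.7: above both → same outcome either way.
Count: 3.

3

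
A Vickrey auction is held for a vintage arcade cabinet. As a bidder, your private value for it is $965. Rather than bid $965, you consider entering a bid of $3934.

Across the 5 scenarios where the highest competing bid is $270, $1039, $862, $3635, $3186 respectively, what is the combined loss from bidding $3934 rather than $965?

$4965

The deviation costs you only when the competing bid falls strictly between $965 and $3934; elsewhere both bids give the same outcome.
$270: outcomes coincide → loss $0.
$1039: truthful payoff $0, deviation payoff −$74 → loss $74.
$862: outcomes coincide → loss $0.
$3635: truthful payoff $0, deviation payoff −$2670 → loss $2670.
$3186: truthful payoff $0, deviation payoff −$2221 → loss $2221.
Total loss = $74 + $2670 + $2221 = $4965.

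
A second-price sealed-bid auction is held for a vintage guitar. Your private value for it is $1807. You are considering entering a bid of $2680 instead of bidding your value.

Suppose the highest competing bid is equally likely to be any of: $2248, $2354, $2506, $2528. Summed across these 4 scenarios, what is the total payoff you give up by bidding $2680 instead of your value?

$2408

The deviation costs you only when the competing bid falls strictly between $1807 and $2680; elsewhere both bids give the same outcome.
$2248: truthful payoff $0, deviation payoff −$441 → loss $441.
$2354: truthful payoff $0, deviation payoff −$547 → loss $547.
$2506: truthful payoff $0, deviation payoff −$699 → loss $699.
$2528: truthful payoff $0, deviation payoff −$721 → loss $721.
Total loss = $441 + $547 + $699 + $721 = $2408.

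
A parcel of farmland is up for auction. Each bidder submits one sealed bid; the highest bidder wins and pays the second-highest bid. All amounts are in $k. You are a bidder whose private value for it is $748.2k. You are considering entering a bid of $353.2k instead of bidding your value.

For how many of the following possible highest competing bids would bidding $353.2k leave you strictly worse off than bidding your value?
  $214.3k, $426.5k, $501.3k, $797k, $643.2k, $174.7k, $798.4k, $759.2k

The deviation hurts exactly when the highest competing bid lies strictly between $353.2k and $748.2k — underbidding then forfeits a profitable win.
$214.3k: below both → same outcome either way.
$426.5k: inside the interval → strictly worse (loss $321.7k).
$501.3k: inside the interval → strictly worse (loss $246.9k).
$797k: above both → same outcome either way.
$643.2k: inside the interval → strictly worse (loss $105k).
$174.7k: below both → same outcome either way.
$798.4k: above both → same outcome either way.
$759.2k: above both → same outcome either way.
Count: 3.

3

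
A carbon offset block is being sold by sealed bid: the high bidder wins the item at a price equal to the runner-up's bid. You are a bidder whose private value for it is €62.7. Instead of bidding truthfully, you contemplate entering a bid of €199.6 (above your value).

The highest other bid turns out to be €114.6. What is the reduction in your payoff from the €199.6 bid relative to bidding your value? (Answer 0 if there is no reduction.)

Bidding your value €62.7: you lose (since €62.7 < €114.6). Payoff €0.
Bidding €199.6: you win and pay €114.6. Payoff €62.7 − €114.6 = −€51.9.
The competing bid €114.6 lies between your value and your inflated bid, so overbidding wins an item priced above your value.
Loss from deviating = €0 − (−€51.9) = €51.9.

€51.9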